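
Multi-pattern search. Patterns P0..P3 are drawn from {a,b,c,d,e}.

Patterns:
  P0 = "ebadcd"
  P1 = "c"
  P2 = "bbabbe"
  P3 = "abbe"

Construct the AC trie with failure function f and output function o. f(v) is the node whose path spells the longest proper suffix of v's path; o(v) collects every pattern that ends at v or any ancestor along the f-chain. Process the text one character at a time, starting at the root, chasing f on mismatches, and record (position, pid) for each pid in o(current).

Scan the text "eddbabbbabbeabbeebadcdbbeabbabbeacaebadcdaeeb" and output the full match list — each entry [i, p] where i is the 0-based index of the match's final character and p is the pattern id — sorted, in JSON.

Build:
Trie nodes:
  0='ε' goto a→14 b→8 c→7 e→1
  1='e' goto b→2
  2='eb' goto a→3
  3='eba' goto d→4
  4='ebad' goto c→5
  5='ebadc' goto d→6
  6='ebadcd' goto ·  [P0 ends]
  7='c' goto ·  [P1 ends]
  8='b' goto b→9
  9='bb' goto a→10
  10='bba' goto b→11
  11='bbab' goto b→12
  12='bbabb' goto e→13
  13='bbabbe' goto ·  [P2 ends]
  14='a' goto b→15
  15='ab' goto b→16
  16='abb' goto e→17
  17='abbe' goto ·  [P3 ends]

BFS fail/out derivation:
  fail(1) 'e': from fail(0)=0 chase 'e': 0 ⇒ 0;  out=∅∪out(0)=∅
  fail(7) 'c': from fail(0)=0 chase 'c': 0 ⇒ 0;  out={1}∪out(0)={1}
  fail(8) 'b': from fail(0)=0 chase 'b': 0 ⇒ 0;  out=∅∪out(0)=∅
  fail(14) 'a': from fail(0)=0 chase 'a': 0 ⇒ 0;  out=∅∪out(0)=∅
  fail(2) 'eb': from fail(1)=0 chase 'b': 0 ⇒ 8;  out=∅∪out(8)=∅
  fail(9) 'bb': from fail(8)=0 chase 'b': 0 ⇒ 8;  out=∅∪out(8)=∅
  fail(15) 'ab': from fail(14)=0 chase 'b': 0 ⇒ 8;  out=∅∪out(8)=∅
  fail(3) 'eba': from fail(2)=8 chase 'a': 8→0 ⇒ 14;  out=∅∪out(14)=∅
  fail(10) 'bba': from fail(9)=8 chase 'a': 8→0 ⇒ 14;  out=∅∪out(14)=∅
  fail(16) 'abb': from fail(15)=8 chase 'b': 8 ⇒ 9;  out=∅∪out(9)=∅
  fail(4) 'ebad': from fail(3)=14 chase 'd': 14→0 ⇒ 0;  out=∅∪out(0)=∅
  fail(11) 'bbab': from fail(10)=14 chase 'b': 14 ⇒ 15;  out=∅∪out(15)=∅
  fail(17) 'abbe': from fail(16)=9 chase 'e': 9→8→0 ⇒ 1;  out={3}∪out(1)={3}
  fail(5) 'ebadc': from fail(4)=0 chase 'c': 0 ⇒ 7;  out=∅∪out(7)={1}
  fail(12) 'bbabb': from fail(11)=15 chase 'b': 15 ⇒ 16;  out=∅∪out(16)=∅
  fail(6) 'ebadcd': from fail(5)=7 chase 'd': 7→0 ⇒ 0;  out={0}∪out(0)={0}
  fail(13) 'bbabbe': from fail(12)=16 chase 'e': 16 ⇒ 17;  out={2}∪out(17)={2,3}

Scan:
[0] read 'e'  n0⇒n1
[1] read 'd'  n1⇒n0 (fail-walked)
[2] read 'd'  n0⇒n0
[3] read 'b'  n0⇒n8
[4] read 'a'  n8⇒n14 (fail-walked)
[5] read 'b'  n14⇒n15
[6] read 'b'  n15⇒n16
[7] read 'b'  n16⇒n9 (fail-walked)
[8] read 'a'  n9⇒n10
[9] read 'b'  n10⇒n11
[10] read 'b'  n11⇒n12
[11] read 'e'  n12⇒n13  emit P2@[6:11],P3@[8:11]
[12] read 'a'  n13⇒n14 (fail-walked)
[13] read 'b'  n14⇒n15
[14] read 'b'  n15⇒n16
[15] read 'e'  n16⇒n17  emit P3@[12:15]
[16] read 'e'  n17⇒n1 (fail-walked)
[17] read 'b'  n1⇒n2
[18] read 'a'  n2⇒n3
[19] read 'd'  n3⇒n4
[20] read 'c'  n4⇒n5  emit P1@[20:20]
[21] read 'd'  n5⇒n6  emit P0@[16:21]
[22] read 'b'  n6⇒n8 (fail-walked)
[23] read 'b'  n8⇒n9
[24] read 'e'  n9⇒n1 (fail-walked)
[25] read 'a'  n1⇒n14 (fail-walked)
[26] read 'b'  n14⇒n15
[27] read 'b'  n15⇒n16
[28] read 'a'  n16⇒n10 (fail-walked)
[29] read 'b'  n10⇒n11
[30] read 'b'  n11⇒n12
[31] read 'e'  n12⇒n13  emit P2@[26:31],P3@[28:31]
[32] read 'a'  n13⇒n14 (fail-walked)
[33] read 'c'  n14⇒n7 (fail-walked)  emit P1@[33:33]
[34] read 'a'  n7⇒n14 (fail-walked)
[35] read 'e'  n14⇒n1 (fail-walked)
[36] read 'b'  n1⇒n2
[37] read 'a'  n2⇒n3
[38] read 'd'  n3⇒n4
[39] read 'c'  n4⇒n5  emit P1@[39:39]
[40] read 'd'  n5⇒n6  emit P0@[35:40]
[41] read 'a'  n6⇒n14 (fail-walked)
[42] read 'e'  n14⇒n1 (fail-walked)
[43] read 'e'  n1⇒n1 (fail-walked)
[44] read 'b'  n1⇒n2

All matches (sorted): [[11,2],[11,3],[15,3],[20,1],[21,0],[31,2],[31,3],[33,1],[39,1],[40,0]]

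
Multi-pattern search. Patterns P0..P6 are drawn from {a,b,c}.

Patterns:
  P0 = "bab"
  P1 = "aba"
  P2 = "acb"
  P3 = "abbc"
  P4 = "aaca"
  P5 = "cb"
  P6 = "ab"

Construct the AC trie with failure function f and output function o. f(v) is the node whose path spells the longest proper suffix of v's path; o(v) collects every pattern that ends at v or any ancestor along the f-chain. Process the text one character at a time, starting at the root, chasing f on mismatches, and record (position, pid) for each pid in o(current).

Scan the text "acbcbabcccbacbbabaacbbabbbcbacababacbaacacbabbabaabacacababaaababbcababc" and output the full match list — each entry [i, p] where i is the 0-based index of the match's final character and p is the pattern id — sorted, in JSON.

Build:
Trie nodes:
  0='ε' goto a→4 b→1 c→14
  1='b' goto a→2
  2='ba' goto b→3
  3='bab' goto ·  [P0 ends]
  4='a' goto a→11 b→5 c→7
  5='ab' goto a→6 b→9  [P6 ends]
  6='aba' goto ·  [P1 ends]
  7='ac' goto b→8
  8='acb' goto ·  [P2 ends]
  9='abb' goto c→10
  10='abbc' goto ·  [P3 ends]
  11='aa' goto c→12
  12='aac' goto a→13
  13='aaca' goto ·  [P4 ends]
  14='c' goto b→15
  15='cb' goto ·  [P5 ends]

Failure links (BFS by depth):
  n1('b'): parent n0 fail=0; on 'b' 0 → fail=0;  out ∅∪∅=∅
  n4('a'): parent n0 fail=0; on 'a' 0 → fail=0;  out ∅∪∅=∅
  n14('c'): parent n0 fail=0; on 'c' 0 → fail=0;  out ∅∪∅=∅
  n2('ba'): parent n1 fail=0; on 'a' 0 → fail=4;  out ∅∪∅=∅
  n5('ab'): parent n4 fail=0; on 'b' 0 → fail=1;  out {6}∪∅={6}
  n7('ac'): parent n4 fail=0; on 'c' 0 → fail=14;  out ∅∪∅=∅
  n11('aa'): parent n4 fail=0; on 'a' 0 → fail=4;  out ∅∪∅=∅
  n15('cb'): parent n14 fail=0; on 'b' 0 → fail=1;  out {5}∪∅={5}
  n3('bab'): parent n2 fail=4; on 'b' 4 → fail=5;  out {0}∪{6}={0,6}
  n6('aba'): parent n5 fail=1; on 'a' 1 → fail=2;  out {1}∪∅={1}
  n8('acb'): parent n7 fail=14; on 'b' 14 → fail=15;  out {2}∪{5}={2,5}
  n9('abb'): parent n5 fail=1; on 'b' 1→0 → fail=1;  out ∅∪∅=∅
  n12('aac'): parent n11 fail=4; on 'c' 4 → fail=7;  out ∅∪∅=∅
  n10('abbc'): parent n9 fail=1; on 'c' 1→0 → fail=14;  out {3}∪∅={3}
  n13('aaca'): parent n12 fail=7; on 'a' 7→14→0 → fail=4;  out {4}∪∅={4}

Scan:
pos 0 'a': at 4
pos 1 'c': at 7
pos 2 'b': at 8  ** P2@[0:2],P5@[1:2]
pos 3 'c': at 14 (via fail)
pos 4 'b': at 15  ** P5@[3:4]
pos 5 'a': at 2 (via fail)
pos 6 'b': at 3  ** P0@[4:6],P6@[5:6]
pos 7 'c': at 14 (via fail)
pos 8 'c': at 14 (via fail)
pos 9 'c': at 14 (via fail)
pos 10 'b': at 15  ** P5@[9:10]
pos 11 'a': at 2 (via fail)
pos 12 'c': at 7 (via fail)
pos 13 'b': at 8  ** P2@[11:13],P5@[12:13]
pos 14 'b': at 1 (via fail)
pos 15 'a': at 2
pos 16 'b': at 3  ** P0@[14:16],P6@[15:16]
pos 17 'a': at 6 (via fail)  ** P1@[15:17]
pos 18 'a': at 11 (via fail)
pos 19 'c': at 12
pos 20 'b': at 8 (via fail)  ** P2@[18:20],P5@[19:20]
pos 21 'b': at 1 (via fail)
pos 22 'a': at 2
pos 23 'b': at 3  ** P0@[21:23],P6@[22:23]
pos 24 'b': at 9 (via fail)
pos 25 'b': at 1 (via fail)
pos 26 'c': at 14 (via fail)
pos 27 'b': at 15  ** P5@[26:27]
pos 28 'a': at 2 (via fail)
pos 29 'c': at 7 (via fail)
pos 30 'a': at 4 (via fail)
pos 31 'b': at 5  ** P6@[30:31]
pos 32 'a': at 6  ** P1@[30:32]
pos 33 'b': at 3 (via fail)  ** P0@[31:33],P6@[32:33]
pos 34 'a': at 6 (via fail)  ** P1@[32:34]
pos 35 'c': at 7 (via fail)
pos 36 'b': at 8  ** P2@[34:36],P5@[35:36]
pos 37 'a': at 2 (via fail)
pos 38 'a': at 11 (via fail)
pos 39 'c': at 12
pos 40 'a': at 13  ** P4@[37:40]
pos 41 'c': at 7 (via fail)
pos 42 'b': at 8  ** P2@[40:42],P5@[41:42]
pos 43 'a': at 2 (via fail)
pos 44 'b': at 3  ** P0@[42:44],P6@[43:44]
pos 45 'b': at 9 (via fail)
pos 46 'a': at 2 (via fail)
pos 47 'b': at 3  ** P0@[45:47],P6@[46:47]
pos 48 'a': at 6 (via fail)  ** P1@[46:48]
pos 49 'a': at 11 (via fail)
pos 50 'b': at 5 (via fail)  ** P6@[49:50]
pos 51 'a': at 6  ** P1@[49:51]
pos 52 'c': at 7 (via fail)
pos 53 'a': at 4 (via fail)
pos 54 'c': at 7
pos 55 'a': at 4 (via fail)
pos 56 'b': at 5  ** P6@[55:56]
pos 57 'a': at 6  ** P1@[55:57]
pos 58 'b': at 3 (via fail)  ** P0@[56:58],P6@[57:58]
pos 59 'a': at 6 (via fail)  ** P1@[57:59]
pos 60 'a': at 11 (via fail)
pos 61 'a': at 11 (via fail)
pos 62 'b': at 5 (via fail)  ** P6@[61:62]
pos 63 'a': at 6  ** P1@[61:63]
pos 64 'b': at 3 (via fail)  ** P0@[62:64],P6@[63:64]
pos 65 'b': at 9 (via fail)
pos 66 'c': at 10  ** P3@[63:66]
pos 67 'a': at 4 (via fail)
pos 68 'b': at 5  ** P6@[67:68]
pos 69 'a': at 6  ** P1@[67:69]
pos 70 'b': at 3 (via fail)  ** P0@[68:70],P6@[69:70]
pos 71 'c': at 14 (via fail)

Matches: [[2,2],[2,5],[4,5],[6,0],[6,6],[10,5],[13,2],[13,5],[16,0],[16,6],[17,1],[20,2],[20,5],[23,0],[23,6],[27,5],[31,6],[32,1],[33,0],[33,6],[34,1],[36,2],[36,5],[40,4],[42,2],[42,5],[44,0],[44,6],[47,0],[47,6],[48,1],[50,6],[51,1],[56,6],[57,1],[58,0],[58,6],[59,1],[62,6],[63,1],[64,0],[64,6],[66,3],[68,6],[69,1],[70,0],[70,6]]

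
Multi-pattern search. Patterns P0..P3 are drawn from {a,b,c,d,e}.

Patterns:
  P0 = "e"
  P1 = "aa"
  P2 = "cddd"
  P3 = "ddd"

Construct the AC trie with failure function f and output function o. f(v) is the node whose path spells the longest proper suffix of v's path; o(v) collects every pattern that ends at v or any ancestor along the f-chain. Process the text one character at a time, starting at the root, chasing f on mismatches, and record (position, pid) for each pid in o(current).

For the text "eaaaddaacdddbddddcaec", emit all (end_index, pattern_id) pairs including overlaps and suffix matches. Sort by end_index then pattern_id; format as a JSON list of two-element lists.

Build automaton:
Trie (insert patterns):
  0='ε' goto a→2 c→4 d→8 e→1
  1='e' goto ·  [P0 ends]
  2='a' goto a→3
  3='aa' goto ·  [P1 ends]
  4='c' goto d→5
  5='cd' goto d→6
  6='cdd' goto d→7
  7='cddd' goto ·  [P2 ends]
  8='d' goto d→9
  9='dd' goto d→10
  10='ddd' goto ·  [P3 ends]

Failure links (BFS by depth):
  fail(1) 'e': from fail(0)=0 chase 'e': 0 ⇒ 0;  out={0}∪out(0)={0}
  fail(2) 'a': from fail(0)=0 chase 'a': 0 ⇒ 0;  out=∅∪out(0)=∅
  fail(4) 'c': from fail(0)=0 chase 'c': 0 ⇒ 0;  out=∅∪out(0)=∅
  fail(8) 'd': from fail(0)=0 chase 'd': 0 ⇒ 0;  out=∅∪out(0)=∅
  fail(3) 'aa': from fail(2)=0 chase 'a': 0 ⇒ 2;  out={1}∪out(2)={1}
  fail(5) 'cd': from fail(4)=0 chase 'd': 0 ⇒ 8;  out=∅∪out(8)=∅
  fail(9) 'dd': from fail(8)=0 chase 'd': 0 ⇒ 8;  out=∅∪out(8)=∅
  fail(6) 'cdd': from fail(5)=8 chase 'd': 8 ⇒ 9;  out=∅∪out(9)=∅
  fail(10) 'ddd': from fail(9)=8 chase 'd': 8 ⇒ 9;  out={3}∪out(9)={3}
  fail(7) 'cddd': from fail(6)=9 chase 'd': 9 ⇒ 10;  out={2}∪out(10)={2,3}

Text stream:
[0] read 'e'  n0⇒n1  ** P0@[0:0]
[1] read 'a'  n1⇒n2 (via fail)
[2] read 'a'  n2⇒n3  ** P1@[1:2]
[3] read 'a'  n3⇒n3 (via fail)  ** P1@[2:3]
[4] read 'd'  n3⇒n8 (via fail)
[5] read 'd'  n8⇒n9
[6] read 'a'  n9⇒n2 (via fail)
[7] read 'a'  n2⇒n3  ** P1@[6:7]
[8] read 'c'  n3⇒n4 (via fail)
[9] read 'd'  n4⇒n5
[10] read 'd'  n5⇒n6
[11] read 'd'  n6⇒n7  ** P2@[8:11],P3@[9:11]
[12] read 'b'  n7⇒n0 (via fail)
[13] read 'd'  n0⇒n8
[14] read 'd'  n8⇒n9
[15] read 'd'  n9⇒n10  ** P3@[13:15]
[16] read 'd'  n10⇒n10 (via fail)  ** P3@[14:16]
[17] read 'c'  n10⇒n4 (via fail)
[18] read 'a'  n4⇒n2 (via fail)
[19] read 'e'  n2⇒n1 (via fail)  ** P0@[19:19]
[20] read 'c'  n1⇒n4 (via fail)

Matches: [[0,0],[2,1],[3,1],[7,1],[11,2],[11,3],[15,3],[16,3],[19,0]]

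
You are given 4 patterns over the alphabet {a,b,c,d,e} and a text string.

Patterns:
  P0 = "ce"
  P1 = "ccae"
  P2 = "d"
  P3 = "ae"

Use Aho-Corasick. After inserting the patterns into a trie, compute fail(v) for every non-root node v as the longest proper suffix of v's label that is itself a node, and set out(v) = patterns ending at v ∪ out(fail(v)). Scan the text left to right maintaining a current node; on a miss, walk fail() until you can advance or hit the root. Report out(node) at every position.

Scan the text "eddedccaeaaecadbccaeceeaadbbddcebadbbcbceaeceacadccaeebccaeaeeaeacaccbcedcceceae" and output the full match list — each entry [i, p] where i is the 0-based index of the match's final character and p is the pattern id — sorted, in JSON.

Build automaton:
Trie nodes:
  n0 'ε': a→7 c→1 d→6
  n1 'c': c→3 e→2
  n2 'ce': ·  ←P0
  n3 'cc': a→4
  n4 'cca': e→5
  n5 'ccae': ·  ←P1
  n6 'd': ·  ←P2
  n7 'a': e→8
  n8 'ae': ·  ←P3

Failure links (BFS by depth):
  n1('c'): parent n0 fail=0; on 'c' 0 → fail=0;  out ∅∪∅=∅
  n6('d'): parent n0 fail=0; on 'd' 0 → fail=0;  out {2}∪∅={2}
  n7('a'): parent n0 fail=0; on 'a' 0 → fail=0;  out ∅∪∅=∅
  n2('ce'): parent n1 fail=0; on 'e' 0 → fail=0;  out {0}∪∅={0}
  n3('cc'): parent n1 fail=0; on 'c' 0 → fail=1;  out ∅∪∅=∅
  n8('ae'): parent n7 fail=0; on 'e' 0 → fail=0;  out {3}∪∅={3}
  n4('cca'): parent n3 fail=1; on 'a' 1→0 → fail=7;  out ∅∪∅=∅
  n5('ccae'): parent n4 fail=7; on 'e' 7 → fail=8;  out {1}∪{3}={1,3}

Text stream:
[0] read 'e'  n0⇒n0
[1] read 'd'  n0⇒n6  → match P2@[1:1]
[2] read 'd'  n6⇒n6 (via fail)  → match P2@[2:2]
[3] read 'e'  n6⇒n0 (via fail)
[4] read 'd'  n0⇒n6  → match P2@[4:4]
[5] read 'c'  n6⇒n1 (via fail)
[6] read 'c'  n1⇒n3
[7] read 'a'  n3⇒n4
[8] read 'e'  n4⇒n5  → match P1@[5:8],P3@[7:8]
[9] read 'a'  n5⇒n7 (via fail)
[10] read 'a'  n7⇒n7 (via fail)
[11] read 'e'  n7⇒n8  → match P3@[10:11]
[12] read 'c'  n8⇒n1 (via fail)
[13] read 'a'  n1⇒n7 (via fail)
[14] read 'd'  n7⇒n6 (via fail)  → match P2@[14:14]
[15] read 'b'  n6⇒n0 (via fail)
[16] read 'c'  n0⇒n1
[17] read 'c'  n1⇒n3
[18] read 'a'  n3⇒n4
[19] read 'e'  n4⇒n5  → match P1@[16:19],P3@[18:19]
[20] read 'c'  n5⇒n1 (via fail)
[21] read 'e'  n1⇒n2  → match P0@[20:21]
[22] read 'e'  n2⇒n0 (via fail)
[23] read 'a'  n0⇒n7
[24] read 'a'  n7⇒n7 (via fail)
[25] read 'd'  n7⇒n6 (via fail)  → match P2@[25:25]
[26] read 'b'  n6⇒n0 (via fail)
[27] read 'b'  n0⇒n0
[28] read 'd'  n0⇒n6  → match P2@[28:28]
[29] read 'd'  n6⇒n6 (via fail)  → match P2@[29:29]
[30] read 'c'  n6⇒n1 (via fail)
[31] read 'e'  n1⇒n2  → match P0@[30:31]
[32] read 'b'  n2⇒n0 (via fail)
[33] read 'a'  n0⇒n7
[34] read 'd'  n7⇒n6 (via fail)  → match P2@[34:34]
[35] read 'b'  n6⇒n0 (via fail)
[36] read 'b'  n0⇒n0
[37] read 'c'  n0⇒n1
[38] read 'b'  n1⇒n0 (via fail)
[39] read 'c'  n0⇒n1
[40] read 'e'  n1⇒n2  → match P0@[39:40]
[41] read 'a'  n2⇒n7 (via fail)
[42] read 'e'  n7⇒n8  → match P3@[41:42]
[43] read 'c'  n8⇒n1 (via fail)
[44] read 'e'  n1⇒n2  → match P0@[43:44]
[45] read 'a'  n2⇒n7 (via fail)
[46] read 'c'  n7⇒n1 (via fail)
[47] read 'a'  n1⇒n7 (via fail)
[48] read 'd'  n7⇒n6 (via fail)  → match P2@[48:48]
[49] read 'c'  n6⇒n1 (via fail)
[50] read 'c'  n1⇒n3
[51] read 'a'  n3⇒n4
[52] read 'e'  n4⇒n5  → match P1@[49:52],P3@[51:52]
[53] read 'e'  n5⇒n0 (via fail)
[54] read 'b'  n0⇒n0
[55] read 'c'  n0⇒n1
[56] read 'c'  n1⇒n3
[57] read 'a'  n3⇒n4
[58] read 'e'  n4⇒n5  → match P1@[55:58],P3@[57:58]
[59] read 'a'  n5⇒n7 (via fail)
[60] read 'e'  n7⇒n8  → match P3@[59:60]
[61] read 'e'  n8⇒n0 (via fail)
[62] read 'a'  n0⇒n7
[63] read 'e'  n7⇒n8  → match P3@[62:63]
[64] read 'a'  n8⇒n7 (via fail)
[65] read 'c'  n7⇒n1 (via fail)
[66] read 'a'  n1⇒n7 (via fail)
[67] read 'c'  n7⇒n1 (via fail)
[68] read 'c'  n1⇒n3
[69] read 'b'  n3⇒n0 (via fail)
[70] read 'c'  n0⇒n1
[71] read 'e'  n1⇒n2  → match P0@[70:71]
[72] read 'd'  n2⇒n6 (via fail)  → match P2@[72:72]
[73] read 'c'  n6⇒n1 (via fail)
[74] read 'c'  n1⇒n3
[75] read 'e'  n3⇒n2 (via fail)  → match P0@[74:75]
[76] read 'c'  n2⇒n1 (via fail)
[77] read 'e'  n1⇒n2  → match P0@[76:77]
[78] read 'a'  n2⇒n7 (via fail)
[79] read 'e'  n7⇒n8  → match P3@[78:79]

Result: [[1,2],[2,2],[4,2],[8,1],[8,3],[11,3],[14,2],[19,1],[19,3],[21,0],[25,2],[28,2],[29,2],[31,0],[34,2],[40,0],[42,3],[44,0],[48,2],[52,1],[52,3],[58,1],[58,3],[60,3],[63,3],[71,0],[72,2],[75,0],[77,0],[79,3]]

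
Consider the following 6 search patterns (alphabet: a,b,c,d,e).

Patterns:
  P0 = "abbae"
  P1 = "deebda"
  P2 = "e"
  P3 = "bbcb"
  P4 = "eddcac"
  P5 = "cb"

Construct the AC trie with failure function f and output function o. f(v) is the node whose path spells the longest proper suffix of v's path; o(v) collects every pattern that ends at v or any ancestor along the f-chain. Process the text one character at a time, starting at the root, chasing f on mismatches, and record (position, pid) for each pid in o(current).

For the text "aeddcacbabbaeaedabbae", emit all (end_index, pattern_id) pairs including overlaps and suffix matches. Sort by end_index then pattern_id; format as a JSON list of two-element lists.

Construct AC machine:
Trie nodes:
  0='ε' goto a→1 b→13 c→22 d→6 e→12
  1='a' goto b→2
  2='ab' goto b→3
  3='abb' goto a→4
  4='abba' goto e→5
  5='abbae' goto ·  ←P0
  6='d' goto e→7
  7='de' goto e→8
  8='dee' goto b→9
  9='deeb' goto d→10
  10='deebd' goto a→11
  11='deebda' goto ·  ←P1
  12='e' goto d→17  ←P2
  13='b' goto b→14
  14='bb' goto c→15
  15='bbc' goto b→16
  16='bbcb' goto ·  ←P3
  17='ed' goto d→18
  18='edd' goto c→19
  19='eddc' goto a→20
  20='eddca' goto c→21
  21='eddcac' goto ·  ←P4
  22='c' goto b→23
  23='cb' goto ·  ←P5

BFS fail/out derivation:
  n1('a'): parent n0 fail=0; on 'a' 0 → fail=0;  out ∅∪∅=∅
  n6('d'): parent n0 fail=0; on 'd' 0 → fail=0;  out ∅∪∅=∅
  n12('e'): parent n0 fail=0; on 'e' 0 → fail=0;  out {2}∪∅={2}
  n13('b'): parent n0 fail=0; on 'b' 0 → fail=0;  out ∅∪∅=∅
  n22('c'): parent n0 fail=0; on 'c' 0 → fail=0;  out ∅∪∅=∅
  n2('ab'): parent n1 fail=0; on 'b' 0 → fail=13;  out ∅∪∅=∅
  n7('de'): parent n6 fail=0; on 'e' 0 → fail=12;  out ∅∪{2}={2}
  n14('bb'): parent n13 fail=0; on 'b' 0 → fail=13;  out ∅∪∅=∅
  n17('ed'): parent n12 fail=0; on 'd' 0 → fail=6;  out ∅∪∅=∅
  n23('cb'): parent n22 fail=0; on 'b' 0 → fail=13;  out {5}∪∅={5}
  n3('abb'): parent n2 fail=13; on 'b' 13 → fail=14;  out ∅∪∅=∅
  n8('dee'): parent n7 fail=12; on 'e' 12→0 → fail=12;  out ∅∪{2}={2}
  n15('bbc'): parent n14 fail=13; on 'c' 13→0 → fail=22;  out ∅∪∅=∅
  n18('edd'): parent n17 fail=6; on 'd' 6→0 → fail=6;  out ∅∪∅=∅
  n4('abba'): parent n3 fail=14; on 'a' 14→13→0 → fail=1;  out ∅∪∅=∅
  n9('deeb'): parent n8 fail=12; on 'b' 12→0 → fail=13;  out ∅∪∅=∅
  n16('bbcb'): parent n15 fail=22; on 'b' 22 → fail=23;  out {3}∪{5}={3,5}
  n19('eddc'): parent n18 fail=6; on 'c' 6→0 → fail=22;  out ∅∪∅=∅
  n5('abbae'): parent n4 fail=1; on 'e' 1→0 → fail=12;  out {0}∪{2}={0,2}
  n10('deebd'): parent n9 fail=13; on 'd' 13→0 → fail=6;  out ∅∪∅=∅
  n20('eddca'): parent n19 fail=22; on 'a' 22→0 → fail=1;  out ∅∪∅=∅
  n11('deebda'): parent n10 fail=6; on 'a' 6→0 → fail=1;  out {1}∪∅={1}
  n21('eddcac'): parent n20 fail=1; on 'c' 1→0 → fail=22;  out {4}∪∅={4}

Scan:
pos 0 'a': at 1
pos 1 'e': at 12 ·f  emit P2@[1:1]
pos 2 'd': at 17
pos 3 'd': at 18
pos 4 'c': at 19
pos 5 'a': at 20
pos 6 'c': at 21  emit P4@[1:6]
pos 7 'b': at 23 ·f  emit P5@[6:7]
pos 8 'a': at 1 ·f
pos 9 'b': at 2
pos 10 'b': at 3
pos 11 'a': at 4
pos 12 'e': at 5  emit P0@[8:12],P2@[12:12]
pos 13 'a': at 1 ·f
pos 14 'e': at 12 ·f  emit P2@[14:14]
pos 15 'd': at 17
pos 16 'a': at 1 ·f
pos 17 'b': at 2
pos 18 'b': at 3
pos 19 'a': at 4
pos 20 'e': at 5  emit P0@[16:20],P2@[20:20]

Result: [[1,2],[6,4],[7,5],[12,0],[12,2],[14,2],[20,0],[20,2]]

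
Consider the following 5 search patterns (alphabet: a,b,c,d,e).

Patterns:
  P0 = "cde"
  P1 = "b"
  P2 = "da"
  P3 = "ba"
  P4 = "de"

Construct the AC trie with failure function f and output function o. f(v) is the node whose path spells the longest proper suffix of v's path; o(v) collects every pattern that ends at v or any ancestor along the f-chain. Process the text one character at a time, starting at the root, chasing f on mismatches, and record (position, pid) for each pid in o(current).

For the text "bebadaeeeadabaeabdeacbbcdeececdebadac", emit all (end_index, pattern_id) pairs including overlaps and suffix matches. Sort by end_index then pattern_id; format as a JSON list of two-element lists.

Build automaton:
Trie (insert patterns):
  0='ε' goto b→4 c→1 d→5
  1='c' goto d→2
  2='cd' goto e→3
  3='cde' goto ·  ←P0
  4='b' goto a→7  ←P1
  5='d' goto a→6 e→8
  6='da' goto ·  ←P2
  7='ba' goto ·  ←P3
  8='de' goto ·  ←P4

Failure links (BFS by depth):
  fail(1) 'c': from fail(0)=0 chase 'c': 0 ⇒ 0;  out=∅∪out(0)=∅
  fail(4) 'b': from fail(0)=0 chase 'b': 0 ⇒ 0;  out={1}∪out(0)={1}
  fail(5) 'd': from fail(0)=0 chase 'd': 0 ⇒ 0;  out=∅∪out(0)=∅
  fail(2) 'cd': from fail(1)=0 chase 'd': 0 ⇒ 5;  out=∅∪out(5)=∅
  fail(6) 'da': from fail(5)=0 chase 'a': 0 ⇒ 0;  out={2}∪out(0)={2}
  fail(7) 'ba': from fail(4)=0 chase 'a': 0 ⇒ 0;  out={3}∪out(0)={3}
  fail(8) 'de': from fail(5)=0 chase 'e': 0 ⇒ 0;  out={4}∪out(0)={4}
  fail(3) 'cde': from fail(2)=5 chase 'e': 5 ⇒ 8;  out={0}∪out(8)={0,4}

Scan:
[0] read 'b'  n0⇒n4  → match P1@[0:0]
[1] read 'e'  n4⇒n0 (via fail)
[2] read 'b'  n0⇒n4  → match P1@[2:2]
[3] read 'a'  n4⇒n7  → match P3@[2:3]
[4] read 'd'  n7⇒n5 (via fail)
[5] read 'a'  n5⇒n6  → match P2@[4:5]
[6] read 'e'  n6⇒n0 (via fail)
[7] read 'e'  n0⇒n0
[8] read 'e'  n0⇒n0
[9] read 'a'  n0⇒n0
[10] read 'd'  n0⇒n5
[11] read 'a'  n5⇒n6  → match P2@[10:11]
[12] read 'b'  n6⇒n4 (via fail)  → match P1@[12:12]
[13] read 'a'  n4⇒n7  → match P3@[12:13]
[14] read 'e'  n7⇒n0 (via fail)
[15] read 'a'  n0⇒n0
[16] read 'b'  n0⇒n4  → match P1@[16:16]
[17] read 'd'  n4⇒n5 (via fail)
[18] read 'e'  n5⇒n8  → match P4@[17:18]
[19] read 'a'  n8⇒n0 (via fail)
[20] read 'c'  n0⇒n1
[21] read 'b'  n1⇒n4 (via fail)  → match P1@[21:21]
[22] read 'b'  n4⇒n4 (via fail)  → match P1@[22:22]
[23] read 'c'  n4⇒n1 (via fail)
[24] read 'd'  n1⇒n2
[25] read 'e'  n2⇒n3  → match P0@[23:25],P4@[24:25]
[26] read 'e'  n3⇒n0 (via fail)
[27] read 'c'  n0⇒n1
[28] read 'e'  n1⇒n0 (via fail)
[29] read 'c'  n0⇒n1
[30] read 'd'  n1⇒n2
[31] read 'e'  n2⇒n3  → match P0@[29:31],P4@[30:31]
[32] read 'b'  n3⇒n4 (via fail)  → match P1@[32:32]
[33] read 'a'  n4⇒n7  → match P3@[32:33]
[34] read 'd'  n7⇒n5 (via fail)
[35] read 'a'  n5⇒n6  → match P2@[34:35]
[36] read 'c'  n6⇒n1 (via fail)

All matches (sorted): [[0,1],[2,1],[3,3],[5,2],[11,2],[12,1],[13,3],[16,1],[18,4],[21,1],[22,1],[25,0],[25,4],[31,0],[31,4],[32,1],[33,3],[35,2]]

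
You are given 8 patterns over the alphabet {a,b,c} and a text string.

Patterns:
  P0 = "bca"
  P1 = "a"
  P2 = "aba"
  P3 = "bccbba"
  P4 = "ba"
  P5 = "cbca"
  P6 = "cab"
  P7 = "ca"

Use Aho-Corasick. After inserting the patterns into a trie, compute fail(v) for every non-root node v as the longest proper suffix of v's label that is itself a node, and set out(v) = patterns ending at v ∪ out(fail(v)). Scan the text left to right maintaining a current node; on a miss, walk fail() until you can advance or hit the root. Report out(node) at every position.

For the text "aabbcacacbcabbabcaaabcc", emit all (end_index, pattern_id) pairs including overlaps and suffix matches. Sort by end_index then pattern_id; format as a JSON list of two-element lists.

Construct AC machine:
Trie nodes:
  n0 'ε': a→4 b→1 c→12
  n1 'b': a→11 c→2
  n2 'bc': a→3 c→7
  n3 'bca': ·  ←P0
  n4 'a': b→5  ←P1
  n5 'ab': a→6
  n6 'aba': ·  ←P2
  n7 'bcc': b→8
  n8 'bccb': b→9
  n9 'bccbb': a→10
  n10 'bccbba': ·  ←P3
  n11 'ba': ·  ←P4
  n12 'c': a→16 b→13
  n13 'cb': c→14
  n14 'cbc': a→15
  n15 'cbca': ·  ←P5
  n16 'ca': b→17  ←P7
  n17 'cab': ·  ←P6

BFS fail/out derivation:
  fail(1) 'b': from fail(0)=0 chase 'b': 0 ⇒ 0;  out=∅∪out(0)=∅
  fail(4) 'a': from fail(0)=0 chase 'a': 0 ⇒ 0;  out={1}∪out(0)={1}
  fail(12) 'c': from fail(0)=0 chase 'c': 0 ⇒ 0;  out=∅∪out(0)=∅
  fail(2) 'bc': from fail(1)=0 chase 'c': 0 ⇒ 12;  out=∅∪out(12)=∅
  fail(5) 'ab': from fail(4)=0 chase 'b': 0 ⇒ 1;  out=∅∪out(1)=∅
  fail(11) 'ba': from fail(1)=0 chase 'a': 0 ⇒ 4;  out={4}∪out(4)={1,4}
  fail(13) 'cb': from fail(12)=0 chase 'b': 0 ⇒ 1;  out=∅∪out(1)=∅
  fail(16) 'ca': from fail(12)=0 chase 'a': 0 ⇒ 4;  out={7}∪out(4)={1,7}
  fail(3) 'bca': from fail(2)=12 chase 'a': 12 ⇒ 16;  out={0}∪out(16)={0,1,7}
  fail(6) 'aba': from fail(5)=1 chase 'a': 1 ⇒ 11;  out={2}∪out(11)={1,2,4}
  fail(7) 'bcc': from fail(2)=12 chase 'c': 12→0 ⇒ 12;  out=∅∪out(12)=∅
  fail(14) 'cbc': from fail(13)=1 chase 'c': 1 ⇒ 2;  out=∅∪out(2)=∅
  fail(17) 'cab': from fail(16)=4 chase 'b': 4 ⇒ 5;  out={6}∪out(5)={6}
  fail(8) 'bccb': from fail(7)=12 chase 'b': 12 ⇒ 13;  out=∅∪out(13)=∅
  fail(15) 'cbca': from fail(14)=2 chase 'a': 2 ⇒ 3;  out={5}∪out(3)={0,1,5,7}
  fail(9) 'bccbb': from fail(8)=13 chase 'b': 13→1→0 ⇒ 1;  out=∅∪out(1)=∅
  fail(10) 'bccbba': from fail(9)=1 chase 'a': 1 ⇒ 11;  out={3}∪out(11)={1,3,4}

Run:
pos 0 'a': at 4  emit P1@[0:0]
pos 1 'a': at 4 (via fail)  emit P1@[1:1]
pos 2 'b': at 5
pos 3 'b': at 1 (via fail)
pos 4 'c': at 2
pos 5 'a': at 3  emit P0@[3:5],P1@[5:5],P7@[4:5]
pos 6 'c': at 12 (via fail)
pos 7 'a': at 16  emit P1@[7:7],P7@[6:7]
pos 8 'c': at 12 (via fail)
pos 9 'b': at 13
pos 10 'c': at 14
pos 11 'a': at 15  emit P0@[9:11],P1@[11:11],P5@[8:11],P7@[10:11]
pos 12 'b': at 17 (via fail)  emit P6@[10:12]
pos 13 'b': at 1 (via fail)
pos 14 'a': at 11  emit P1@[14:14],P4@[13:14]
pos 15 'b': at 5 (via fail)
pos 16 'c': at 2 (via fail)
pos 17 'a': at 3  emit P0@[15:17],P1@[17:17],P7@[16:17]
pos 18 'a': at 4 (via fail)  emit P1@[18:18]
pos 19 'a': at 4 (via fail)  emit P1@[19:19]
pos 20 'b': at 5
pos 21 'c': at 2 (via fail)
pos 22 'c': at 7

All matches (sorted): [[0,1],[1,1],[5,0],[5,1],[5,7],[7,1],[7,7],[11,0],[11,1],[11,5],[11,7],[12,6],[14,1],[14,4],[17,0],[17,1],[17,7],[18,1],[19,1]]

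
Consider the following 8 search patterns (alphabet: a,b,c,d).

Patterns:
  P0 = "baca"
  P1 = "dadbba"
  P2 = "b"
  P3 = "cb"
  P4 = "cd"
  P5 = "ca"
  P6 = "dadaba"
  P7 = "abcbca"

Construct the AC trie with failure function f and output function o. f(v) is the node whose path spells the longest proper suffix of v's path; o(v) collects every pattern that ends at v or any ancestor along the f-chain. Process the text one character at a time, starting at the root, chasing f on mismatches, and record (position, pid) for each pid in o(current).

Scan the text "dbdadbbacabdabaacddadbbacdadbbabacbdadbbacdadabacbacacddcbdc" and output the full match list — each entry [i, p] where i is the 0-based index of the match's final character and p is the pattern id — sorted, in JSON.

Build automaton:
Trie (insert patterns):
  n0 'ε': a→18 b→1 c→11 d→5
  n1 'b': a→2  [P2 ends]
  n2 'ba': c→3
  n3 'bac': a→4
  n4 'baca': ·  [P0 ends]
  n5 'd': a→6
  n6 'da': d→7
  n7 'dad': a→15 b→8
  n8 'dadb': b→9
  n9 'dadbb': a→10
  n10 'dadbba': ·  [P1 ends]
  n11 'c': a→14 b→12 d→13
  n12 'cb': ·  [P3 ends]
  n13 'cd': ·  [P4 ends]
  n14 'ca': ·  [P5 ends]
  n15 'dada': b→16
  n16 'dadab': a→17
  n17 'dadaba': ·  [P6 ends]
  n18 'a': b→19
  n19 'ab': c→20
  n20 'abc': b→21
  n21 'abcb': c→22
  n22 'abcbc': a→23
  n23 'abcbca': ·  [P7 ends]

Failure links (BFS by depth):
  n1('b'): parent n0 fail=0; on 'b' 0 → fail=0;  out {2}∪∅={2}
  n5('d'): parent n0 fail=0; on 'd' 0 → fail=0;  out ∅∪∅=∅
  n11('c'): parent n0 fail=0; on 'c' 0 → fail=0;  out ∅∪∅=∅
  n18('a'): parent n0 fail=0; on 'a' 0 → fail=0;  out ∅∪∅=∅
  n2('ba'): parent n1 fail=0; on 'a' 0 → fail=18;  out ∅∪∅=∅
  n6('da'): parent n5 fail=0; on 'a' 0 → fail=18;  out ∅∪∅=∅
  n12('cb'): parent n11 fail=0; on 'b' 0 → fail=1;  out {3}∪{2}={2,3}
  n13('cd'): parent n11 fail=0; on 'd' 0 → fail=5;  out {4}∪∅={4}
  n14('ca'): parent n11 fail=0; on 'a' 0 → fail=18;  out {5}∪∅={5}
  n19('ab'): parent n18 fail=0; on 'b' 0 → fail=1;  out ∅∪{2}={2}
  n3('bac'): parent n2 fail=18; on 'c' 18→0 → fail=11;  out ∅∪∅=∅
  n7('dad'): parent n6 fail=18; on 'd' 18→0 → fail=5;  out ∅∪∅=∅
  n20('abc'): parent n19 fail=1; on 'c' 1→0 → fail=11;  out ∅∪∅=∅
  n4('baca'): parent n3 fail=11; on 'a' 11 → fail=14;  out {0}∪{5}={0,5}
  n8('dadb'): parent n7 fail=5; on 'b' 5→0 → fail=1;  out ∅∪{2}={2}
  n15('dada'): parent n7 fail=5; on 'a' 5 → fail=6;  out ∅∪∅=∅
  n21('abcb'): parent n20 fail=11; on 'b' 11 → fail=12;  out ∅∪{2,3}={2,3}
  n9('dadbb'): parent n8 fail=1; on 'b' 1→0 → fail=1;  out ∅∪{2}={2}
  n16('dadab'): parent n15 fail=6; on 'b' 6→18 → fail=19;  out ∅∪{2}={2}
  n22('abcbc'): parent n21 fail=12; on 'c' 12→1→0 → fail=11;  out ∅∪∅=∅
  n10('dadbba'): parent n9 fail=1; on 'a' 1 → fail=2;  out {1}∪∅={1}
  n17('dadaba'): parent n16 fail=19; on 'a' 19→1 → fail=2;  out {6}∪∅={6}
  n23('abcbca'): parent n22 fail=11; on 'a' 11 → fail=14;  out {7}∪{5}={5,7}

Scan:
pos 0 'd': at 5
pos 1 'b': at 1 (fail-walked)  → match P2@[1:1]
pos 2 'd': at 5 (fail-walked)
pos 3 'a': at 6
pos 4 'd': at 7
pos 5 'b': at 8  → match P2@[5:5]
pos 6 'b': at 9  → match P2@[6:6]
pos 7 'a': at 10  → match P1@[2:7]
pos 8 'c': at 3 (fail-walked)
pos 9 'a': at 4  → match P0@[6:9],P5@[8:9]
pos 10 'b': at 19 (fail-walked)  → match P2@[10:10]
pos 11 'd': at 5 (fail-walked)
pos 12 'a': at 6
pos 13 'b': at 19 (fail-walked)  → match P2@[13:13]
pos 14 'a': at 2 (fail-walked)
pos 15 'a': at 18 (fail-walked)
pos 16 'c': at 11 (fail-walked)
pos 17 'd': at 13  → match P4@[16:17]
pos 18 'd': at 5 (fail-walked)
pos 19 'a': at 6
pos 20 'd': at 7
pos 21 'b': at 8  → match P2@[21:21]
pos 22 'b': at 9  → match P2@[22:22]
pos 23 'a': at 10  → match P1@[18:23]
pos 24 'c': at 3 (fail-walked)
pos 25 'd': at 13 (fail-walked)  → match P4@[24:25]
pos 26 'a': at 6 (fail-walked)
pos 27 'd': at 7
pos 28 'b': at 8  → match P2@[28:28]
pos 29 'b': at 9  → match P2@[29:29]
pos 30 'a': at 10  → match P1@[25:30]
pos 31 'b': at 19 (fail-walked)  → match P2@[31:31]
pos 32 'a': at 2 (fail-walked)
pos 33 'c': at 3
pos 34 'b': at 12 (fail-walked)  → match P2@[34:34],P3@[33:34]
pos 35 'd': at 5 (fail-walked)
pos 36 'a': at 6
pos 37 'd': at 7
pos 38 'b': at 8  → match P2@[38:38]
pos 39 'b': at 9  → match P2@[39:39]
pos 40 'a': at 10  → match P1@[35:40]
pos 41 'c': at 3 (fail-walked)
pos 42 'd': at 13 (fail-walked)  → match P4@[41:42]
pos 43 'a': at 6 (fail-walked)
pos 44 'd': at 7
pos 45 'a': at 15
pos 46 'b': at 16  → match P2@[46:46]
pos 47 'a': at 17  → match P6@[42:47]
pos 48 'c': at 3 (fail-walked)
pos 49 'b': at 12 (fail-walked)  → match P2@[49:49],P3@[48:49]
pos 50 'a': at 2 (fail-walked)
pos 51 'c': at 3
pos 52 'a': at 4  → match P0@[49:52],P5@[51:52]
pos 53 'c': at 11 (fail-walked)
pos 54 'd': at 13  → match P4@[53:54]
pos 55 'd': at 5 (fail-walked)
pos 56 'c': at 11 (fail-walked)
pos 57 'b': at 12  → match P2@[57:57],P3@[56:57]
pos 58 'd': at 5 (fail-walked)
pos 59 'c': at 11 (fail-walked)

Matches: [[1,2],[5,2],[6,2],[7,1],[9,0],[9,5],[10,2],[13,2],[17,4],[21,2],[22,2],[23,1],[25,4],[28,2],[29,2],[30,1],[31,2],[34,2],[34,3],[38,2],[39,2],[40,1],[42,4],[46,2],[47,6],[49,2],[49,3],[52,0],[52,5],[54,4],[57,2],[57,3]]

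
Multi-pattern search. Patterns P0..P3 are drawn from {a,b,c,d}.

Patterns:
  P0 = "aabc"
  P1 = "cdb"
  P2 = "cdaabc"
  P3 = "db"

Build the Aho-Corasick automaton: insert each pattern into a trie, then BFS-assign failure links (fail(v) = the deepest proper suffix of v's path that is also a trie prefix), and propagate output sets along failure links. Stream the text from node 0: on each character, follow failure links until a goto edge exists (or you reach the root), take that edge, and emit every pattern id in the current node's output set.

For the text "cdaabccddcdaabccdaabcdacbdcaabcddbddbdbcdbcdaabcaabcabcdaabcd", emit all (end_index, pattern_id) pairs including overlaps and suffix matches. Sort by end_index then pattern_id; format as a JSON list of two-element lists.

Build:
Trie nodes:
  0='ε' goto a→1 c→5 d→12
  1='a' goto a→2
  2='aa' goto b→3
  3='aab' goto c→4
  4='aabc' goto ·  [P0 ends]
  5='c' goto d→6
  6='cd' goto a→8 b→7
  7='cdb' goto ·  [P1 ends]
  8='cda' goto a→9
  9='cdaa' goto b→10
  10='cdaab' goto c→11
  11='cdaabc' goto ·  [P2 ends]
  12='d' goto b→13
  13='db' goto ·  [P3 ends]

BFS fail/out derivation:
  n1('a'): parent n0 fail=0; on 'a' 0 → fail=0;  out ∅∪∅=∅
  n5('c'): parent n0 fail=0; on 'c' 0 → fail=0;  out ∅∪∅=∅
  n12('d'): parent n0 fail=0; on 'd' 0 → fail=0;  out ∅∪∅=∅
  n2('aa'): parent n1 fail=0; on 'a' 0 → fail=1;  out ∅∪∅=∅
  n6('cd'): parent n5 fail=0; on 'd' 0 → fail=12;  out ∅∪∅=∅
  n13('db'): parent n12 fail=0; on 'b' 0 → fail=0;  out {3}∪∅={3}
  n3('aab'): parent n2 fail=1; on 'b' 1→0 → fail=0;  out ∅∪∅=∅
  n7('cdb'): parent n6 fail=12; on 'b' 12 → fail=13;  out {1}∪{3}={1,3}
  n8('cda'): parent n6 fail=12; on 'a' 12→0 → fail=1;  out ∅∪∅=∅
  n4('aabc'): parent n3 fail=0; on 'c' 0 → fail=5;  out {0}∪∅={0}
  n9('cdaa'): parent n8 fail=1; on 'a' 1 → fail=2;  out ∅∪∅=∅
  n10('cdaab'): parent n9 fail=2; on 'b' 2 → fail=3;  out ∅∪∅=∅
  n11('cdaabc'): parent n10 fail=3; on 'c' 3 → fail=4;  out {2}∪{0}={0,2}

Scan:
pos 0 'c': at 5
pos 1 'd': at 6
pos 2 'a': at 8
pos 3 'a': at 9
pos 4 'b': at 10
pos 5 'c': at 11  emit P0@[2:5],P2@[0:5]
pos 6 'c': at 5 (fail-walked)
pos 7 'd': at 6
pos 8 'd': at 12 (fail-walked)
pos 9 'c': at 5 (fail-walked)
pos 10 'd': at 6
pos 11 'a': at 8
pos 12 'a': at 9
pos 13 'b': at 10
pos 14 'c': at 11  emit P0@[11:14],P2@[9:14]
pos 15 'c': at 5 (fail-walked)
pos 16 'd': at 6
pos 17 'a': at 8
pos 18 'a': at 9
pos 19 'b': at 10
pos 20 'c': at 11  emit P0@[17:20],P2@[15:20]
pos 21 'd': at 6 (fail-walked)
pos 22 'a': at 8
pos 23 'c': at 5 (fail-walked)
pos 24 'b': at 0 (fail-walked)
pos 25 'd': at 12
pos 26 'c': at 5 (fail-walked)
pos 27 'a': at 1 (fail-walked)
pos 28 'a': at 2
pos 29 'b': at 3
pos 30 'c': at 4  emit P0@[27:30]
pos 31 'd': at 6 (fail-walked)
pos 32 'd': at 12 (fail-walked)
pos 33 'b': at 13  emit P3@[32:33]
pos 34 'd': at 12 (fail-walked)
pos 35 'd': at 12 (fail-walked)
pos 36 'b': at 13  emit P3@[35:36]
pos 37 'd': at 12 (fail-walked)
pos 38 'b': at 13  emit P3@[37:38]
pos 39 'c': at 5 (fail-walked)
pos 40 'd': at 6
pos 41 'b': at 7  emit P1@[39:41],P3@[40:41]
pos 42 'c': at 5 (fail-walked)
pos 43 'd': at 6
pos 44 'a': at 8
pos 45 'a': at 9
pos 46 'b': at 10
pos 47 'c': at 11  emit P0@[44:47],P2@[42:47]
pos 48 'a': at 1 (fail-walked)
pos 49 'a': at 2
pos 50 'b': at 3
pos 51 'c': at 4  emit P0@[48:51]
pos 52 'a': at 1 (fail-walked)
pos 53 'b': at 0 (fail-walked)
pos 54 'c': at 5
pos 55 'd': at 6
pos 56 'a': at 8
pos 57 'a': at 9
pos 58 'b': at 10
pos 59 'c': at 11  emit P0@[56:59],P2@[54:59]
pos 60 'd': at 6 (fail-walked)

All matches (sorted): [[5,0],[5,2],[14,0],[14,2],[20,0],[20,2],[30,0],[33,3],[36,3],[38,3],[41,1],[41,3],[47,0],[47,2],[51,0],[59,0],[59,2]]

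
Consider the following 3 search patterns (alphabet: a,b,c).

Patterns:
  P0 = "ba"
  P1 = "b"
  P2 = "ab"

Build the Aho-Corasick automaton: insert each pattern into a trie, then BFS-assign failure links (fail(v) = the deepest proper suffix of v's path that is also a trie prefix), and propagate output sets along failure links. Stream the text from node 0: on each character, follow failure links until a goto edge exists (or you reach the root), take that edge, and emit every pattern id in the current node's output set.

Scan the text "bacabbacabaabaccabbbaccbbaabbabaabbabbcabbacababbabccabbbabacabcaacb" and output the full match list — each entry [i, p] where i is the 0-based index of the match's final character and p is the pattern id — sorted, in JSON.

Build automaton:
Trie nodes:
  n0 'ε': a→3 b→1
  n1 'b': a→2  [P1 ends]
  n2 'ba': ·  [P0 ends]
  n3 'a': b→4
  n4 'ab': ·  [P2 ends]

Failure links (BFS by depth):
  n1('b'): parent n0 fail=0; on 'b' 0 → fail=0;  out {1}∪∅={1}
  n3('a'): parent n0 fail=0; on 'a' 0 → fail=0;  out ∅∪∅=∅
  n2('ba'): parent n1 fail=0; on 'a' 0 → fail=3;  out {0}∪∅={0}
  n4('ab'): parent n3 fail=0; on 'b' 0 → fail=1;  out {2}∪{1}={1,2}

Text stream:
pos 0 'b': at 1  → match P1@[0:0]
pos 1 'a': at 2  → match P0@[0:1]
pos 2 'c': at 0 (via fail)
pos 3 'a': at 3
pos 4 'b': at 4  → match P1@[4:4],P2@[3:4]
pos 5 'b': at 1 (via fail)  → match P1@[5:5]
pos 6 'a': at 2  → match P0@[5:6]
pos 7 'c': at 0 (via fail)
pos 8 'a': at 3
pos 9 'b': at 4  → match P1@[9:9],P2@[8:9]
pos 10 'a': at 2 (via fail)  → match P0@[9:10]
pos 11 'a': at 3 (via fail)
pos 12 'b': at 4  → match P1@[12:12],P2@[11:12]
pos 13 'a': at 2 (via fail)  → match P0@[12:13]
pos 14 'c': at 0 (via fail)
pos 15 'c': at 0
pos 16 'a': at 3
pos 17 'b': at 4  → match P1@[17:17],P2@[16:17]
pos 18 'b': at 1 (via fail)  → match P1@[18:18]
pos 19 'b': at 1 (via fail)  → match P1@[19:19]
pos 20 'a': at 2  → match P0@[19:20]
pos 21 'c': at 0 (via fail)
pos 22 'c': at 0
pos 23 'b': at 1  → match P1@[23:23]
pos 24 'b': at 1 (via fail)  → match P1@[24:24]
pos 25 'a': at 2  → match P0@[24:25]
pos 26 'a': at 3 (via fail)
pos 27 'b': at 4  → match P1@[27:27],P2@[26:27]
pos 28 'b': at 1 (via fail)  → match P1@[28:28]
pos 29 'a': at 2  → match P0@[28:29]
pos 30 'b': at 4 (via fail)  → match P1@[30:30],P2@[29:30]
pos 31 'a': at 2 (via fail)  → match P0@[30:31]
pos 32 'a': at 3 (via fail)
pos 33 'b': at 4  → match P1@[33:33],P2@[32:33]
pos 34 'b': at 1 (via fail)  → match P1@[34:34]
pos 35 'a': at 2  → match P0@[34:35]
pos 36 'b': at 4 (via fail)  → match P1@[36:36],P2@[35:36]
pos 37 'b': at 1 (via fail)  → match P1@[37:37]
pos 38 'c': at 0 (via fail)
pos 39 'a': at 3
pos 40 'b': at 4  → match P1@[40:40],P2@[39:40]
pos 41 'b': at 1 (via fail)  → match P1@[41:41]
pos 42 'a': at 2  → match P0@[41:42]
pos 43 'c': at 0 (via fail)
pos 44 'a': at 3
pos 45 'b': at 4  → match P1@[45:45],P2@[44:45]
pos 46 'a': at 2 (via fail)  → match P0@[45:46]
pos 47 'b': at 4 (via fail)  → match P1@[47:47],P2@[46:47]
pos 48 'b': at 1 (via fail)  → match P1@[48:48]
pos 49 'a': at 2  → match P0@[48:49]
pos 50 'b': at 4 (via fail)  → match P1@[50:50],P2@[49:50]
pos 51 'c': at 0 (via fail)
pos 52 'c': at 0
pos 53 'a': at 3
pos 54 'b': at 4  → match P1@[54:54],P2@[53:54]
pos 55 'b': at 1 (via fail)  → match P1@[55:55]
pos 56 'b': at 1 (via fail)  → match P1@[56:56]
pos 57 'a': at 2  → match P0@[56:57]
pos 58 'b': at 4 (via fail)  → match P1@[58:58],P2@[57:58]
pos 59 'a': at 2 (via fail)  → match P0@[58:59]
pos 60 'c': at 0 (via fail)
pos 61 'a': at 3
pos 62 'b': at 4  → match P1@[62:62],P2@[61:62]
pos 63 'c': at 0 (via fail)
pos 64 'a': at 3
pos 65 'a': at 3 (via fail)
pos 66 'c': at 0 (via fail)
pos 67 'b': at 1  → match P1@[67:67]

Matches: [[0,1],[1,0],[4,1],[4,2],[5,1],[6,0],[9,1],[9,2],[10,0],[12,1],[12,2],[13,0],[17,1],[17,2],[18,1],[19,1],[20,0],[23,1],[24,1],[25,0],[27,1],[27,2],[28,1],[29,0],[30,1],[30,2],[31,0],[33,1],[33,2],[34,1],[35,0],[36,1],[36,2],[37,1],[40,1],[40,2],[41,1],[42,0],[45,1],[45,2],[46,0],[47,1],[47,2],[48,1],[49,0],[50,1],[50,2],[54,1],[54,2],[55,1],[56,1],[57,0],[58,1],[58,2],[59,0],[62,1],[62,2],[67,1]]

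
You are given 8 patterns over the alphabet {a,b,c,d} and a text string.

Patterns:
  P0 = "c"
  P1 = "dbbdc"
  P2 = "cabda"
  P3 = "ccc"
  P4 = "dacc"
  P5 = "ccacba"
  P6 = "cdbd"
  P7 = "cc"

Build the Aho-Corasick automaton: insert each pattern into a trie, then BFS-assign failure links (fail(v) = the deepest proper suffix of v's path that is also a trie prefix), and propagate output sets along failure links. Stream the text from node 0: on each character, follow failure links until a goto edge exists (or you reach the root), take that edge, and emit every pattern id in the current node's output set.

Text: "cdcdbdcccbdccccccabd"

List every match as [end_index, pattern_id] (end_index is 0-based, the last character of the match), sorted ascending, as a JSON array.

Construct AC machine:
Trie (insert patterns):
  n0 'ε': c→1 d→2
  n1 'c': a→7 c→11 d→20  [P0 ends]
  n2 'd': a→13 b→3
  n3 'db': b→4
  n4 'dbb': d→5
  n5 'dbbd': c→6
  n6 'dbbdc': ·  [P1 ends]
  n7 'ca': b→8
  n8 'cab': d→9
  n9 'cabd': a→10
  n10 'cabda': ·  [P2 ends]
  n11 'cc': a→16 c→12  [P7 ends]
  n12 'ccc': ·  [P3 ends]
  n13 'da': c→14
  n14 'dac': c→15
  n15 'dacc': ·  [P4 ends]
  n16 'cca': c→17
  n17 'ccac': b→18
  n18 'ccacb': a→19
  n19 'ccacba': ·  [P5 ends]
  n20 'cd': b→21
  n21 'cdb': d→22
  n22 'cdbd': ·  [P6 ends]

BFS fail/out derivation:
  n1('c'): parent n0 fail=0; on 'c' 0 → fail=0;  out {0}∪∅={0}
  n2('d'): parent n0 fail=0; on 'd' 0 → fail=0;  out ∅∪∅=∅
  n3('db'): parent n2 fail=0; on 'b' 0 → fail=0;  out ∅∪∅=∅
  n7('ca'): parent n1 fail=0; on 'a' 0 → fail=0;  out ∅∪∅=∅
  n11('cc'): parent n1 fail=0; on 'c' 0 → fail=1;  out {7}∪{0}={0,7}
  n13('da'): parent n2 fail=0; on 'a' 0 → fail=0;  out ∅∪∅=∅
  n20('cd'): parent n1 fail=0; on 'd' 0 → fail=2;  out ∅∪∅=∅
  n4('dbb'): parent n3 fail=0; on 'b' 0 → fail=0;  out ∅∪∅=∅
  n8('cab'): parent n7 fail=0; on 'b' 0 → fail=0;  out ∅∪∅=∅
  n12('ccc'): parent n11 fail=1; on 'c' 1 → fail=11;  out {3}∪{0,7}={0,3,7}
  n14('dac'): parent n13 fail=0; on 'c' 0 → fail=1;  out ∅∪{0}={0}
  n16('cca'): parent n11 fail=1; on 'a' 1 → fail=7;  out ∅∪∅=∅
  n21('cdb'): parent n20 fail=2; on 'b' 2 → fail=3;  out ∅∪∅=∅
  n5('dbbd'): parent n4 fail=0; on 'd' 0 → fail=2;  out ∅∪∅=∅
  n9('cabd'): parent n8 fail=0; on 'd' 0 → fail=2;  out ∅∪∅=∅
  n15('dacc'): parent n14 fail=1; on 'c' 1 → fail=11;  out {4}∪{0,7}={0,4,7}
  n17('ccac'): parent n16 fail=7; on 'c' 7→0 → fail=1;  out ∅∪{0}={0}
  n22('cdbd'): parent n21 fail=3; on 'd' 3→0 → fail=2;  out {6}∪∅={6}
  n6('dbbdc'): parent n5 fail=2; on 'c' 2→0 → fail=1;  out {1}∪{0}={0,1}
  n10('cabda'): parent n9 fail=2; on 'a' 2 → fail=13;  out {2}∪∅={2}
  n18('ccacb'): parent n17 fail=1; on 'b' 1→0 → fail=0;  out ∅∪∅=∅
  n19('ccacba'): parent n18 fail=0; on 'a' 0 → fail=0;  out {5}∪∅={5}

Run:
i=0 'c': node 0→1  ** P0@[0:0]
i=1 'd': node 1→20
i=2 'c': node 20→1 (fail-walked)  ** P0@[2:2]
i=3 'd': node 1→20
i=4 'b': node 20→21
i=5 'd': node 21→22  ** P6@[2:5]
i=6 'c': node 22→1 (fail-walked)  ** P0@[6:6]
i=7 'c': node 1→11  ** P0@[7:7],P7@[6:7]
i=8 'c': node 11→12  ** P0@[8:8],P3@[6:8],P7@[7:8]
i=9 'b': node 12→0 (fail-walked)
i=10 'd': node 0→2
i=11 'c': node 2→1 (fail-walked)  ** P0@[11:11]
i=12 'c': node 1→11  ** P0@[12:12],P7@[11:12]
i=13 'c': node 11→12  ** P0@[13:13],P3@[11:13],P7@[12:13]
i=14 'c': node 12→12 (fail-walked)  ** P0@[14:14],P3@[12:14],P7@[13:14]
i=15 'c': node 12→12 (fail-walked)  ** P0@[15:15],P3@[13:15],P7@[14:15]
i=16 'c': node 12→12 (fail-walked)  ** P0@[16:16],P3@[14:16],P7@[15:16]
i=17 'a': node 12→16 (fail-walked)
i=18 'b': node 16→8 (fail-walked)
i=19 'd': node 8→9

All matches (sorted): [[0,0],[2,0],[5,6],[6,0],[7,0],[7,7],[8,0],[8,3],[8,7],[11,0],[12,0],[12,7],[13,0],[13,3],[13,7],[14,0],[14,3],[14,7],[15,0],[15,3],[15,7],[16,0],[16,3],[16,7]]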